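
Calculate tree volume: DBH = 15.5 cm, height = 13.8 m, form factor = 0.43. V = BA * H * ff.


(D/200)^2 = (15.5/200)^2 = 0.0775^2 = 0.00600625
BA = 3.141593 * 0.00600625 = 0.0188692 m^2
V = 0.0188692 * 13.8 * 0.43 = 0.111970 ≈ 0.112 m^3

0.112 m^3


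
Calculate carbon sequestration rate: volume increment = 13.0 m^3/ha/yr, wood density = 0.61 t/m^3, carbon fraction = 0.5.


C = 13.0 * 0.61 * 0.5 = 3.965 ≈ 3.97 t C/ha/yr

3.97 t C/ha/yr


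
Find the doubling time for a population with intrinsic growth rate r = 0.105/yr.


td = ln(2) / 0.105 = 0.693147 / 0.105 = 6.60140 ≈ 6.6 years

6.6 years


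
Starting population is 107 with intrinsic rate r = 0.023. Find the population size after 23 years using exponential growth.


r*t = 0.023 * 23 = 0.529
exp(0.529) = 1.69723
N = 107 * 1.69723 = 181.604 ≈ 182

182


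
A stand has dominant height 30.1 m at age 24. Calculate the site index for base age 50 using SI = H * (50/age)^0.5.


50/24 = 2.08333
(2.08333)^0.5 = 1.44337
SI = 30.1 * 1.44337 = 43.4454 ≈ 43.4 m

43.4 m


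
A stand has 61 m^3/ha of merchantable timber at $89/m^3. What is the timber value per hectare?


Value = 61 * 89 = $5429/ha

$5429/ha


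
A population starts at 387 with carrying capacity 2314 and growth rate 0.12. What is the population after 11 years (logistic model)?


(K - N0)/N0 = (2314 - 387)/387 = 1927/387 = 4.97933
r*t = 0.12 * 11 = 1.32; exp(-1.32) = 0.267135
4.97933 * 0.267135 = 1.33015
1 + 1.33015 = 2.33015
N = 2314 / 2.33015 = 993.069 ≈ 993

993


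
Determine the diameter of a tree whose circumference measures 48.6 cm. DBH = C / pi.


DBH = C / pi = 48.6 / 3.141593 = 15.4699 ≈ 15.47 cm

15.47 cm


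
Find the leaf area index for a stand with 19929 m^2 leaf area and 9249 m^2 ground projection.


LAI = 19929 / 9249 = 2.1547 ≈ 2.15

2.15


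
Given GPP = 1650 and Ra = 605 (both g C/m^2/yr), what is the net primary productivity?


NPP = GPP - Ra = 1650 - 605 = 1045 g C/m^2/yr

1045 g C/m^2/yr


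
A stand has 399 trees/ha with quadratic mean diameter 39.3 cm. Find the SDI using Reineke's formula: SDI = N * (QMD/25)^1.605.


QMD/25 = 39.3/25 = 1.572
(1.572)^1.605 = exp(1.605 * ln(1.572)) = exp(1.605 * 0.452349) = exp(0.726020) = 2.06684
SDI = 399 * 2.06684 = 824.669 ≈ 825

825


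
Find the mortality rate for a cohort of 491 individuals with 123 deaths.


Mortality rate = 123 / 491 = 0.250509 ≈ 0.2505

0.2505


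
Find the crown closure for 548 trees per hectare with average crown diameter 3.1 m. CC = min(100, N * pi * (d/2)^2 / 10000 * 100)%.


(d/2)^2 = (3.1/2)^2 = 1.55^2 = 2.4025
Crown area = 3.141593 * 2.4025 = 7.54768 m^2
N * area / 10000 * 100 = 548 * 7.54768 / 10000 * 100 = 41.3613
CC = min(100, 41.3613) = 41.3613 ≈ 41.4%

41.4%


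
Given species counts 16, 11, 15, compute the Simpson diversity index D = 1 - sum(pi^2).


Total N = 16 + 11 + 15 = 42
Per-species terms:
  p = 16/42 = 0.380952; p^2 = 0.380952^2 = 0.145124
  p = 11/42 = 0.261905; p^2 = 0.261905^2 = 0.068594
  p = 15/42 = 0.357143; p^2 = 0.357143^2 = 0.127551
sum(p^2) = 0.145124 + 0.068594 + 0.127551 = 0.341269
D = 1 - 0.341269 = 0.658731 ≈ 0.6587

0.6587


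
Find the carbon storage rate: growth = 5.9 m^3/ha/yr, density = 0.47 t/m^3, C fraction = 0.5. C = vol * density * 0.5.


C = 5.9 * 0.47 * 0.5 = 1.3865 ≈ 1.39 t C/ha/yr

1.39 t C/ha/yr


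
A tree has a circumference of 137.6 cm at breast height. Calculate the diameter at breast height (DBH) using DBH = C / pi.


DBH = C / pi = 137.6 / 3.141593 = 43.7994 ≈ 43.80 cm

43.80 cm


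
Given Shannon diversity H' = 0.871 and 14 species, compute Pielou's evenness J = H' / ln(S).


ln(14) = 2.63906
J = H' / ln(S) = 0.871 / 2.63906 = 0.330042 ≈ 0.3300

0.3300


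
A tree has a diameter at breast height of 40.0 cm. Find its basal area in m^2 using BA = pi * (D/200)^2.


D/200 = 40.0/200 = 0.2 m
(D/200)^2 = 0.2^2 = 0.04
BA = 3.141593 * 0.04 = 0.125664 ≈ 0.1257 m^2

0.1257 m^2


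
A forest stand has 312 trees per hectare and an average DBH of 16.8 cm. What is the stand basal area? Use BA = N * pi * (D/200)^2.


(D/200)^2 = (16.8/200)^2 = 0.084^2 = 0.007056
Individual BA = 3.141593 * 0.007056 = 0.0221671 m^2
Stand BA = 312 * 0.0221671 = 6.91614 ≈ 6.92 m^2/ha

6.92 m^2/ha


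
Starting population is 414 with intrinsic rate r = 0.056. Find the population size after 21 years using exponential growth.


r*t = 0.056 * 21 = 1.176
exp(1.176) = 3.24138
N = 414 * 3.24138 = 1341.93 ≈ 1342

1342


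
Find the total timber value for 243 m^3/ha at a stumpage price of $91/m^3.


Value = 243 * 91 = $22113/ha

$22113/ha


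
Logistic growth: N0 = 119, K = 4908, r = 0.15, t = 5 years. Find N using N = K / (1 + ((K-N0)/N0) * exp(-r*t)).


(K - N0)/N0 = (4908 - 119)/119 = 4789/119 = 40.2437
r*t = 0.15 * 5 = 0.75; exp(-0.75) = 0.472367
40.2437 * 0.472367 = 19.0098
1 + 19.0098 = 20.0098
N = 4908 / 20.0098 = 245.280 ≈ 245

245


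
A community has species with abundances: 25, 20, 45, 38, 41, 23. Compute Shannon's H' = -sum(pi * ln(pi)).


Total N = 25 + 20 + 45 + 38 + 41 + 23 = 192
Per-species terms:
  p = 25/192 = 0.130208; ln(p) = -2.038622; p*ln(p) = 0.130208 * (-2.038622) = -0.265445
  p = 20/192 = 0.104167; ln(p) = -2.261760; p*ln(p) = 0.104167 * (-2.261760) = -0.235601
  p = 45/192 = 0.234375; ln(p) = -1.450833; p*ln(p) = 0.234375 * (-1.450833) = -0.340039
  p = 38/192 = 0.197917; ln(p) = -1.619908; p*ln(p) = 0.197917 * (-1.619908) = -0.320607
  p = 41/192 = 0.213542; ln(p) = -1.543922; p*ln(p) = 0.213542 * (-1.543922) = -0.329692
  p = 23/192 = 0.119792; ln(p) = -2.121998; p*ln(p) = 0.119792 * (-2.121998) = -0.254198
sum(p*ln(p)) = (-0.265445) + (-0.235601) + (-0.340039) + (-0.320607) + (-0.329692) + (-0.254198) = -1.745582
H' = -(-1.745582) = 1.745582 ≈ 1.7456

1.7456


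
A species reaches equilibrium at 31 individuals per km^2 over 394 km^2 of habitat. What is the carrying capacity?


K = 31 * 394 = 12214 individuals

12214 individuals


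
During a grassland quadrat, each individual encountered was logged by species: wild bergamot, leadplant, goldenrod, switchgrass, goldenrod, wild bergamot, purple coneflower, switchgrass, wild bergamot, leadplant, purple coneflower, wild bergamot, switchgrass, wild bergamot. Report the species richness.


Total individuals logged = 14
Distinct species (count of individuals): wild bergamot (5), leadplant (2), goldenrod (2), switchgrass (3), purple coneflower (2)
Species richness = number of distinct species = 5

5


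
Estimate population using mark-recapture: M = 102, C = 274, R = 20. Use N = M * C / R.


N = M * C / R = 102 * 274 / 20 = 27948 / 20 = 1397.40 ≈ 1397

1397 individuals


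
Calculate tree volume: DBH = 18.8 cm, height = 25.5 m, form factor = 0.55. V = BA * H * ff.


(D/200)^2 = (18.8/200)^2 = 0.094^2 = 0.008836
BA = 3.141593 * 0.008836 = 0.0277591 m^2
V = 0.0277591 * 25.5 * 0.55 = 0.389321 ≈ 0.389 m^3

0.389 m^3


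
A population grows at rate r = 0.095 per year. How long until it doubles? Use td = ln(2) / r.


td = ln(2) / 0.095 = 0.693147 / 0.095 = 7.29628 ≈ 7.3 years

7.3 years


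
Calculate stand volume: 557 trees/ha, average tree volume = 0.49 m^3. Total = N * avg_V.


V_stand = 557 * 0.49 = 272.93 ≈ 272.9 m^3/ha

272.9 m^3/ha


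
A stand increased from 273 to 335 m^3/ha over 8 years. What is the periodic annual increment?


PAI = (V2 - V1) / period = (335 - 273) / 8 = 62 / 8 = 7.75 m^3/ha/yr

7.75 m^3/ha/yr


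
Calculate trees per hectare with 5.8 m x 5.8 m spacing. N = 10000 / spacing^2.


N = 10000 / 5.8^2 = 10000 / 33.64 = 297.265 ≈ 297 trees/ha

297 trees/ha


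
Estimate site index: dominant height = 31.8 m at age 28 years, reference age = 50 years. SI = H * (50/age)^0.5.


50/28 = 1.78571
(1.78571)^0.5 = 1.33630
SI = 31.8 * 1.33630 = 42.4943 ≈ 42.5 m

42.5 m


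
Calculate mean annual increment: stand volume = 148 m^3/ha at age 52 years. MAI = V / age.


MAI = 148 / 52 = 2.8462 ≈ 2.85 m^3/ha/yr

2.85 m^3/ha/yr


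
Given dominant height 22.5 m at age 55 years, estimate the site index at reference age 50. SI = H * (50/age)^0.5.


50/55 = 0.909091
(0.909091)^0.5 = 0.953463
SI = 22.5 * 0.953463 = 21.4529 ≈ 21.5 m

21.5 m


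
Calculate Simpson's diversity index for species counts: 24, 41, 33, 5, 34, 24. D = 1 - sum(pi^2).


Total N = 24 + 41 + 33 + 5 + 34 + 24 = 161
Per-species terms:
  p = 24/161 = 0.149068; p^2 = 0.149068^2 = 0.022221
  p = 41/161 = 0.254658; p^2 = 0.254658^2 = 0.064851
  p = 33/161 = 0.204969; p^2 = 0.204969^2 = 0.042012
  p = 5/161 = 0.031056; p^2 = 0.031056^2 = 0.000964
  p = 34/161 = 0.211180; p^2 = 0.211180^2 = 0.044597
  p = 24/161 = 0.149068; p^2 = 0.149068^2 = 0.022221
sum(p^2) = 0.022221 + 0.064851 + 0.042012 + 0.000964 + 0.044597 + 0.022221 = 0.196866
D = 1 - 0.196866 = 0.803134 ≈ 0.8031

0.8031


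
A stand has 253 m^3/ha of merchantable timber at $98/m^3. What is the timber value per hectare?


Value = 253 * 98 = $24794/ha

$24794/ha


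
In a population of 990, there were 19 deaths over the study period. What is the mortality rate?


Mortality rate = 19 / 990 = 0.019192 ≈ 0.0192

0.0192


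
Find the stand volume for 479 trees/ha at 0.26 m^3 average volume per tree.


V_stand = 479 * 0.26 = 124.54 ≈ 124.5 m^3/ha

124.5 m^3/ha


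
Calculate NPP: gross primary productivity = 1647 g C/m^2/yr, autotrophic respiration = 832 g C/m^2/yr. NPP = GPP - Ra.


NPP = GPP - Ra = 1647 - 832 = 815 g C/m^2/yr

815 g C/m^2/yr


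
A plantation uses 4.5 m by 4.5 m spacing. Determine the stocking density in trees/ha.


N = 10000 / 4.5^2 = 10000 / 20.25 = 493.827 ≈ 494 trees/ha

494 trees/ha


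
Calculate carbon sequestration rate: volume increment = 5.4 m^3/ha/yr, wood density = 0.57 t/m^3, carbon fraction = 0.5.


C = 5.4 * 0.57 * 0.5 = 1.539 ≈ 1.54 t C/ha/yr

1.54 t C/ha/yr


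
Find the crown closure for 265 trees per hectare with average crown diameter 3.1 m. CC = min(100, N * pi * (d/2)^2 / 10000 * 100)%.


(d/2)^2 = (3.1/2)^2 = 1.55^2 = 2.4025
Crown area = 3.141593 * 2.4025 = 7.54768 m^2
N * area / 10000 * 100 = 265 * 7.54768 / 10000 * 100 = 20.0014
CC = min(100, 20.0014) = 20.0014 ≈ 20.0%

20.0%


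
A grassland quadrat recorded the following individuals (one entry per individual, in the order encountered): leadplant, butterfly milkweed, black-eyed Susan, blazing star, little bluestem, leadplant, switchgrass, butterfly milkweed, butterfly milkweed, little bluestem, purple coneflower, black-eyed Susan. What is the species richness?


Total individuals logged = 12
Distinct species (count of individuals): leadplant (2), butterfly milkweed (3), black-eyed Susan (2), blazing star (1), little bluestem (2), switchgrass (1), purple coneflower (1)
Species richness = number of distinct species = 7

7


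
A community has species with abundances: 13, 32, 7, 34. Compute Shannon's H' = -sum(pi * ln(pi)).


Total N = 13 + 32 + 7 + 34 = 86
Per-species terms:
  p = 13/86 = 0.151163; ln(p) = -1.889397; p*ln(p) = 0.151163 * (-1.889397) = -0.285607
  p = 32/86 = 0.372093; ln(p) = -0.988611; p*ln(p) = 0.372093 * (-0.988611) = -0.367855
  p = 7/86 = 0.081395; ln(p) = -2.508441; p*ln(p) = 0.081395 * (-2.508441) = -0.204175
  p = 34/86 = 0.395349; ln(p) = -0.927986; p*ln(p) = 0.395349 * (-0.927986) = -0.366878
sum(p*ln(p)) = (-0.285607) + (-0.367855) + (-0.204175) + (-0.366878) = -1.224515
H' = -(-1.224515) = 1.224515 ≈ 1.2245

1.2245


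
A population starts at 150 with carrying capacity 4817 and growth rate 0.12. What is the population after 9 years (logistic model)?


(K - N0)/N0 = (4817 - 150)/150 = 4667/150 = 31.1133
r*t = 0.12 * 9 = 1.08; exp(-1.08) = 0.339596
31.1133 * 0.339596 = 10.5660
1 + 10.5660 = 11.5660
N = 4817 / 11.5660 = 416.479 ≈ 416

416


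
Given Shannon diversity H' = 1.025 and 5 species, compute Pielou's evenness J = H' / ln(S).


ln(5) = 1.60944
J = H' / ln(S) = 1.025 / 1.60944 = 0.636867 ≈ 0.6369

0.6369


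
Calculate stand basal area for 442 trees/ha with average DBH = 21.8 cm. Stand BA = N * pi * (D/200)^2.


(D/200)^2 = (21.8/200)^2 = 0.109^2 = 0.011881
Individual BA = 3.141593 * 0.011881 = 0.0373253 m^2
Stand BA = 442 * 0.0373253 = 16.4978 ≈ 16.50 m^2/ha

16.50 m^2/ha


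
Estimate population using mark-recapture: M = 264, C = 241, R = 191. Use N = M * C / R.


N = M * C / R = 264 * 241 / 191 = 63624 / 191 = 333.11 ≈ 333

333 individuals


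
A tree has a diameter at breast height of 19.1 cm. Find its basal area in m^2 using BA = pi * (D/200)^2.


D/200 = 19.1/200 = 0.0955 m
(D/200)^2 = 0.0955^2 = 0.00912025
BA = 3.141593 * 0.00912025 = 0.0286521 ≈ 0.0287 m^2

0.0287 m^2


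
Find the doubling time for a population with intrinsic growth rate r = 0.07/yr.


td = ln(2) / 0.07 = 0.693147 / 0.07 = 9.90210 ≈ 9.9 years

9.9 years


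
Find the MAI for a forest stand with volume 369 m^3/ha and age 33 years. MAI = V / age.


MAI = 369 / 33 = 11.1818 ≈ 11.18 m^3/ha/yr

11.18 m^3/ha/yr


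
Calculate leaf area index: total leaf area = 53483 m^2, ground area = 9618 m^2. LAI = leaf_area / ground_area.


LAI = 53483 / 9618 = 5.5607 ≈ 5.56

5.56


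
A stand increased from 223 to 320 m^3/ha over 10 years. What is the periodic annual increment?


PAI = (V2 - V1) / period = (320 - 223) / 10 = 97 / 10 = 9.70 m^3/ha/yr

9.70 m^3/ha/yr


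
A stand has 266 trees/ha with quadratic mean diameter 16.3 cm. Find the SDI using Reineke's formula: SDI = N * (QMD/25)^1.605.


QMD/25 = 16.3/25 = 0.652
(0.652)^1.605 = exp(1.605 * ln(0.652)) = exp(1.605 * (-0.427711)) = exp(-0.686476) = 0.503347
SDI = 266 * 0.503347 = 133.890 ≈ 134

134


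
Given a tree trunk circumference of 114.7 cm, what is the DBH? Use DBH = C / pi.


DBH = C / pi = 114.7 / 3.141593 = 36.5101 ≈ 36.51 cm

36.51 cm


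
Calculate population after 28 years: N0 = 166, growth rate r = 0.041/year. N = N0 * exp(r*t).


r*t = 0.041 * 28 = 1.148
exp(1.148) = 3.15188
N = 166 * 3.15188 = 523.212 ≈ 523

523


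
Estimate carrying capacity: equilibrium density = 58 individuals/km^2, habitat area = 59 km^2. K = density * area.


K = 58 * 59 = 3422 individuals

3422 individuals


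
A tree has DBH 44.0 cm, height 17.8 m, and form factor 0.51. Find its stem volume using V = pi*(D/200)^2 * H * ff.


(D/200)^2 = (44.0/200)^2 = 0.22^2 = 0.0484
BA = 3.141593 * 0.0484 = 0.152053 m^2
V = 0.152053 * 17.8 * 0.51 = 1.38034 ≈ 1.380 m^3

1.380 m^3


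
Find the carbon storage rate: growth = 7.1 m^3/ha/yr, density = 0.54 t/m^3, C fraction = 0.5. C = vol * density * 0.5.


C = 7.1 * 0.54 * 0.5 = 1.917 ≈ 1.92 t C/ha/yr

1.92 t C/ha/yr


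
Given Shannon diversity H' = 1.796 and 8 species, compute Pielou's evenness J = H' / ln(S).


ln(8) = 2.07944
J = H' / ln(S) = 1.796 / 2.07944 = 0.863694 ≈ 0.8637

0.8637


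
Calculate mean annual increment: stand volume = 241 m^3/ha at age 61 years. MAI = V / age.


MAI = 241 / 61 = 3.9508 ≈ 3.95 m^3/ha/yr

3.95 m^3/ha/yr


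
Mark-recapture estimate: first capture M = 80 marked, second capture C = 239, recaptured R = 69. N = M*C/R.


N = M * C / R = 80 * 239 / 69 = 19120 / 69 = 277.10 ≈ 277

277 individuals


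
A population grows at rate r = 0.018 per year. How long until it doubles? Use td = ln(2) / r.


td = ln(2) / 0.018 = 0.693147 / 0.018 = 38.5082 ≈ 38.5 years

38.5 years


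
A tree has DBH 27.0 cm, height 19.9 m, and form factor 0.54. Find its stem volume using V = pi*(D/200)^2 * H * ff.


(D/200)^2 = (27.0/200)^2 = 0.135^2 = 0.018225
BA = 3.141593 * 0.018225 = 0.0572555 m^2
V = 0.0572555 * 19.9 * 0.54 = 0.615268 ≈ 0.615 m^3

0.615 m^3


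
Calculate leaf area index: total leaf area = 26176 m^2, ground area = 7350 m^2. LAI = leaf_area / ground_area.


LAI = 26176 / 7350 = 3.5614 ≈ 3.56

3.56


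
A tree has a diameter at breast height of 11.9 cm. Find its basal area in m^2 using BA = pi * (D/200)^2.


D/200 = 11.9/200 = 0.0595 m
(D/200)^2 = 0.0595^2 = 0.00354025
BA = 3.141593 * 0.00354025 = 0.0111220 ≈ 0.0111 m^2

0.0111 m^2


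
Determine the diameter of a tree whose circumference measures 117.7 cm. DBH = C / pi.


DBH = C / pi = 117.7 / 3.141593 = 37.4651 ≈ 37.47 cm

37.47 cm


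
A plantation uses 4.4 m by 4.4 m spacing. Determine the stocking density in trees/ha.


N = 10000 / 4.4^2 = 10000 / 19.36 = 516.529 ≈ 517 trees/ha

517 trees/ha


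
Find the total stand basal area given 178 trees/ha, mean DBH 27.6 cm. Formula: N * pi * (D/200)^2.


(D/200)^2 = (27.6/200)^2 = 0.138^2 = 0.019044
Individual BA = 3.141593 * 0.019044 = 0.0598285 m^2
Stand BA = 178 * 0.0598285 = 10.6495 ≈ 10.65 m^2/ha

10.65 m^2/ha


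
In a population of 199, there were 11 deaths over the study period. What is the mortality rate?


Mortality rate = 11 / 199 = 0.055276 ≈ 0.0553

0.0553


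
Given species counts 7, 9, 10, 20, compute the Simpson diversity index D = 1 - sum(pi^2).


Total N = 7 + 9 + 10 + 20 = 46
Per-species terms:
  p = 7/46 = 0.152174; p^2 = 0.152174^2 = 0.023157
  p = 9/46 = 0.195652; p^2 = 0.195652^2 = 0.038280
  p = 10/46 = 0.217391; p^2 = 0.217391^2 = 0.047259
  p = 20/46 = 0.434783; p^2 = 0.434783^2 = 0.189036
sum(p^2) = 0.023157 + 0.038280 + 0.047259 + 0.189036 = 0.297732
D = 1 - 0.297732 = 0.702268 ≈ 0.7023

0.7023


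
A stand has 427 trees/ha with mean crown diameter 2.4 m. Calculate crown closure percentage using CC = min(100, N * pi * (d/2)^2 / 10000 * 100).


(d/2)^2 = (2.4/2)^2 = 1.2^2 = 1.44
Crown area = 3.141593 * 1.44 = 4.52389 m^2
N * area / 10000 * 100 = 427 * 4.52389 / 10000 * 100 = 19.3170
CC = min(100, 19.3170) = 19.3170 ≈ 19.3%

19.3%


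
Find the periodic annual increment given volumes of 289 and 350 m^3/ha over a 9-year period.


PAI = (V2 - V1) / period = (350 - 289) / 9 = 61 / 9 = 6.7778 ≈ 6.78 m^3/ha/yr

6.78 m^3/ha/yr


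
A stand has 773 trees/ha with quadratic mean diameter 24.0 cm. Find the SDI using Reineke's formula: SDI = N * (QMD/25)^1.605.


QMD/25 = 24.0/25 = 0.96
(0.96)^1.605 = exp(1.605 * ln(0.96)) = exp(1.605 * (-0.0408220)) = exp(-0.0655193) = 0.936581
SDI = 773 * 0.936581 = 723.977 ≈ 724

724


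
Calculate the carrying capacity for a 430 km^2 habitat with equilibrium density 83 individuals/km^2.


K = 83 * 430 = 35690 individuals

35690 individuals


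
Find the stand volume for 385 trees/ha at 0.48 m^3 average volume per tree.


V_stand = 385 * 0.48 = 184.8 m^3/ha

184.8 m^3/ha


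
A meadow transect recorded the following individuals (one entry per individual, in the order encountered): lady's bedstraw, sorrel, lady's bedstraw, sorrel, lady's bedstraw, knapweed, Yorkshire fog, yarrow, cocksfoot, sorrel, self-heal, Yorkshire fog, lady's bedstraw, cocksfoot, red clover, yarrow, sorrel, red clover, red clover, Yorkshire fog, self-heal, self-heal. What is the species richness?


Total individuals logged = 22
Distinct species (count of individuals): lady's bedstraw (4), sorrel (4), knapweed (1), Yorkshire fog (3), yarrow (2), cocksfoot (2), self-heal (3), red clover (3)
Species richness = number of distinct species = 8

8


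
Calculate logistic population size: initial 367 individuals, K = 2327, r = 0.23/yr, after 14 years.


(K - N0)/N0 = (2327 - 367)/367 = 1960/367 = 5.34060
r*t = 0.23 * 14 = 3.22; exp(-3.22) = 0.0399551
5.34060 * 0.0399551 = 0.213384
1 + 0.213384 = 1.21338
N = 2327 / 1.21338 = 1917.78 ≈ 1918

1918


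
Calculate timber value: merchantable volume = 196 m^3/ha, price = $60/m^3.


Value = 196 * 60 = $11760/ha

$11760/ha


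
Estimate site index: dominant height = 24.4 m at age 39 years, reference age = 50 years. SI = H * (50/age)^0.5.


50/39 = 1.28205
(1.28205)^0.5 = 1.13228
SI = 24.4 * 1.13228 = 27.6276 ≈ 27.6 m

27.6 m


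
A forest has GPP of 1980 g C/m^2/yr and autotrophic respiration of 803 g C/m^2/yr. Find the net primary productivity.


NPP = GPP - Ra = 1980 - 803 = 1177 g C/m^2/yr

1177 g C/m^2/yr


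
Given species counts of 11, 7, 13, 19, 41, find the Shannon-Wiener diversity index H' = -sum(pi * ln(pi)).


Total N = 11 + 7 + 13 + 19 + 41 = 91
Per-species terms:
  p = 11/91 = 0.120879; ln(p) = -2.112965; p*ln(p) = 0.120879 * (-2.112965) = -0.255413
  p = 7/91 = 0.076923; ln(p) = -2.564950; p*ln(p) = 0.076923 * (-2.564950) = -0.197304
  p = 13/91 = 0.142857; ln(p) = -1.945911; p*ln(p) = 0.142857 * (-1.945911) = -0.277987
  p = 19/91 = 0.208791; ln(p) = -1.566422; p*ln(p) = 0.208791 * (-1.566422) = -0.327055
  p = 41/91 = 0.450549; ln(p) = -0.797288; p*ln(p) = 0.450549 * (-0.797288) = -0.359217
sum(p*ln(p)) = (-0.255413) + (-0.197304) + (-0.277987) + (-0.327055) + (-0.359217) = -1.416976
H' = -(-1.416976) = 1.416976 ≈ 1.4170

1.4170


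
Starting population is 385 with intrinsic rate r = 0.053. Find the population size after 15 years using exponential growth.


r*t = 0.053 * 15 = 0.795
exp(0.795) = 2.21444
N = 385 * 2.21444 = 852.559 ≈ 853

853


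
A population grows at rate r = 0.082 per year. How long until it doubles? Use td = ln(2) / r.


td = ln(2) / 0.082 = 0.693147 / 0.082 = 8.45301 ≈ 8.5 years

8.5 years


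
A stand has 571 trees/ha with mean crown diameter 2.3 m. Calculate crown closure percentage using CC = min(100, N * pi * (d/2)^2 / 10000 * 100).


(d/2)^2 = (2.3/2)^2 = 1.15^2 = 1.3225
Crown area = 3.141593 * 1.3225 = 4.15476 m^2
N * area / 10000 * 100 = 571 * 4.15476 / 10000 * 100 = 23.7237
CC = min(100, 23.7237) = 23.7237 ≈ 23.7%

23.7%


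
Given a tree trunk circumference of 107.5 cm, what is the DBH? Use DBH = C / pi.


DBH = C / pi = 107.5 / 3.141593 = 34.2183 ≈ 34.22 cm

34.22 cm


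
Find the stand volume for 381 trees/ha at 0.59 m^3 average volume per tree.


V_stand = 381 * 0.59 = 224.79 ≈ 224.8 m^3/ha

224.8 m^3/ha


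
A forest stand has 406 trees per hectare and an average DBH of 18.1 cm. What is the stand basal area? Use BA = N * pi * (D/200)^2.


(D/200)^2 = (18.1/200)^2 = 0.0905^2 = 0.00819025
Individual BA = 3.141593 * 0.00819025 = 0.0257304 m^2
Stand BA = 406 * 0.0257304 = 10.4465 ≈ 10.45 m^2/ha

10.45 m^2/ha


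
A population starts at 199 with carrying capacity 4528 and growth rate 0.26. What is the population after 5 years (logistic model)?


(K - N0)/N0 = (4528 - 199)/199 = 4329/199 = 21.7538
r*t = 0.26 * 5 = 1.3; exp(-1.3) = 0.272532
21.7538 * 0.272532 = 5.92861
1 + 5.92861 = 6.92861
N = 4528 / 6.92861 = 653.522 ≈ 654

654


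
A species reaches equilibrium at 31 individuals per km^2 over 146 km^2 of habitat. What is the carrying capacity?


K = 31 * 146 = 4526 individuals

4526 individuals


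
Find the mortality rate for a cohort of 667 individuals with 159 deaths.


Mortality rate = 159 / 667 = 0.238381 ≈ 0.2384

0.2384


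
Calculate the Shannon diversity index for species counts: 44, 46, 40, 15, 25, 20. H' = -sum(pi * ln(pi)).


Total N = 44 + 46 + 40 + 15 + 25 + 20 = 190
Per-species terms:
  p = 44/190 = 0.231579; ln(p) = -1.462834; p*ln(p) = 0.231579 * (-1.462834) = -0.338762
  p = 46/190 = 0.242105; ln(p) = -1.418384; p*ln(p) = 0.242105 * (-1.418384) = -0.343398
  p = 40/190 = 0.210526; ln(p) = -1.558146; p*ln(p) = 0.210526 * (-1.558146) = -0.328030
  p = 15/190 = 0.078947; ln(p) = -2.538979; p*ln(p) = 0.078947 * (-2.538979) = -0.200445
  p = 25/190 = 0.131579; ln(p) = -2.028148; p*ln(p) = 0.131579 * (-2.028148) = -0.266862
  p = 20/190 = 0.105263; ln(p) = -2.251293; p*ln(p) = 0.105263 * (-2.251293) = -0.236978
sum(p*ln(p)) = (-0.338762) + (-0.343398) + (-0.328030) + (-0.200445) + (-0.266862) + (-0.236978) = -1.714475
H' = -(-1.714475) = 1.714475 ≈ 1.7145

1.7145


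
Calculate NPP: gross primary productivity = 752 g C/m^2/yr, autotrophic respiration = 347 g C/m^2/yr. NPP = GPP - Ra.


NPP = GPP - Ra = 752 - 347 = 405 g C/m^2/yr

405 g C/m^2/yr


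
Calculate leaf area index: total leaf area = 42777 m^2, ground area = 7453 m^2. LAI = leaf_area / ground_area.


LAI = 42777 / 7453 = 5.7396 ≈ 5.74

5.74


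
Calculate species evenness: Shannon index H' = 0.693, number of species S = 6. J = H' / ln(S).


ln(6) = 1.79176
J = H' / ln(S) = 0.693 / 1.79176 = 0.386771 ≈ 0.3868

0.3868


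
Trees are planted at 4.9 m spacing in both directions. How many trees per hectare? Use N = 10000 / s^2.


N = 10000 / 4.9^2 = 10000 / 24.01 = 416.493 ≈ 416 trees/ha

416 trees/ha


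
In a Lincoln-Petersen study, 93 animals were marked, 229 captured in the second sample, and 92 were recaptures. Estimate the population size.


N = M * C / R = 93 * 229 / 92 = 21297 / 92 = 231.49 ≈ 231

231 individuals


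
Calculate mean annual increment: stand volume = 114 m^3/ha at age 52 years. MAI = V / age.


MAI = 114 / 52 = 2.1923 ≈ 2.19 m^3/ha/yr

2.19 m^3/ha/yr


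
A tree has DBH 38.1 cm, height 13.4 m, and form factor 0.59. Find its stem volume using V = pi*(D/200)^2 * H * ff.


(D/200)^2 = (38.1/200)^2 = 0.1905^2 = 0.03629025
BA = 3.141593 * 0.03629025 = 0.114009 m^2
V = 0.114009 * 13.4 * 0.59 = 0.901355 ≈ 0.901 m^3

0.901 m^3


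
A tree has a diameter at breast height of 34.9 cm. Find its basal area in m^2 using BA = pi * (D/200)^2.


D/200 = 34.9/200 = 0.1745 m
(D/200)^2 = 0.1745^2 = 0.03045025
BA = 3.141593 * 0.03045025 = 0.0956623 ≈ 0.0957 m^2

0.0957 m^2


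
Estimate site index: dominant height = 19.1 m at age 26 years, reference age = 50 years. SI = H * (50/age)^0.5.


50/26 = 1.92308
(1.92308)^0.5 = 1.38675
SI = 19.1 * 1.38675 = 26.4869 ≈ 26.5 m

26.5 m


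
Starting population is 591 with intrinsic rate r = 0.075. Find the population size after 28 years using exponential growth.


r*t = 0.075 * 28 = 2.1
exp(2.1) = 8.16617
N = 591 * 8.16617 = 4826.21 ≈ 4826

4826


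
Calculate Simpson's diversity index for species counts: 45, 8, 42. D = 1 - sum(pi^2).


Total N = 45 + 8 + 42 = 95
Per-species terms:
  p = 45/95 = 0.473684; p^2 = 0.473684^2 = 0.224377
  p = 8/95 = 0.084211; p^2 = 0.084211^2 = 0.007091
  p = 42/95 = 0.442105; p^2 = 0.442105^2 = 0.195457
sum(p^2) = 0.224377 + 0.007091 + 0.195457 = 0.426925
D = 1 - 0.426925 = 0.573075 ≈ 0.5731

0.5731


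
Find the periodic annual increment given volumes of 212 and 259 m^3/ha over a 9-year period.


PAI = (V2 - V1) / period = (259 - 212) / 9 = 47 / 9 = 5.2222 ≈ 5.22 m^3/ha/yr

5.22 m^3/ha/yr


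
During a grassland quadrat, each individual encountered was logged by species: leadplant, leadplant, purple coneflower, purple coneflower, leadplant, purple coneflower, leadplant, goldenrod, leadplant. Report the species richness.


Total individuals logged = 9
Distinct species (count of individuals): leadplant (5), purple coneflower (3), goldenrod (1)
Species richness = number of distinct species = 3

3


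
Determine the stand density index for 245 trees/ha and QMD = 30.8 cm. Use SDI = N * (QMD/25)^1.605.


QMD/25 = 30.8/25 = 1.232
(1.232)^1.605 = exp(1.605 * ln(1.232)) = exp(1.605 * 0.208639) = exp(0.334866) = 1.39775
SDI = 245 * 1.39775 = 342.449 ≈ 342

342


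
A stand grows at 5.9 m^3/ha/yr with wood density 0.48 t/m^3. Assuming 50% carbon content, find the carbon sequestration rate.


C = 5.9 * 0.48 * 0.5 = 1.416 ≈ 1.42 t C/ha/yr

1.42 t C/ha/yr


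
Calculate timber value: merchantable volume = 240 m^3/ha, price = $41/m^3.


Value = 240 * 41 = $9840/ha

$9840/ha


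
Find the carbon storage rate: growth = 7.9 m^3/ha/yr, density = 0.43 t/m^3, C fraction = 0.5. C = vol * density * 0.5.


C = 7.9 * 0.43 * 0.5 = 1.6985 ≈ 1.70 t C/ha/yr

1.70 t C/ha/yr


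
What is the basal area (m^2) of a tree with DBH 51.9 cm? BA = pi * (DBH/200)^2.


D/200 = 51.9/200 = 0.2595 m
(D/200)^2 = 0.2595^2 = 0.06734025
BA = 3.141593 * 0.06734025 = 0.211556 ≈ 0.2116 m^2

0.2116 m^2


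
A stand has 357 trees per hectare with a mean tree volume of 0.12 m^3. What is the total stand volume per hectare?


V_stand = 357 * 0.12 = 42.84 ≈ 42.8 m^3/ha

42.8 m^3/ha


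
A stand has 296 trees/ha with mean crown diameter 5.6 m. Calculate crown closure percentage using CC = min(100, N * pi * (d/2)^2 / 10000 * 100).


(d/2)^2 = (5.6/2)^2 = 2.8^2 = 7.84
Crown area = 3.141593 * 7.84 = 24.6301 m^2
N * area / 10000 * 100 = 296 * 24.6301 / 10000 * 100 = 72.9051
CC = min(100, 72.9051) = 72.9051 ≈ 72.9%

72.9%


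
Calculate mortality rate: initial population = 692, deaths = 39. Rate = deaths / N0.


Mortality rate = 39 / 692 = 0.056358 ≈ 0.0564

0.0564


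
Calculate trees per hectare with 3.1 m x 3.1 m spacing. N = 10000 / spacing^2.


N = 10000 / 3.1^2 = 10000 / 9.61 = 1040.58 ≈ 1041 trees/ha

1041 trees/ha


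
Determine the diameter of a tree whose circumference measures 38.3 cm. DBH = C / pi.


DBH = C / pi = 38.3 / 3.141593 = 12.1913 ≈ 12.19 cm

12.19 cm


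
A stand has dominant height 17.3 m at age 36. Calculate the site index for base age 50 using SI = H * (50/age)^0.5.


50/36 = 1.38889
(1.38889)^0.5 = 1.17851
SI = 17.3 * 1.17851 = 20.3882 ≈ 20.4 m

20.4 m


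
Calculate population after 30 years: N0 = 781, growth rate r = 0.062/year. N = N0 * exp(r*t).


r*t = 0.062 * 30 = 1.86
exp(1.86) = 6.42374
N = 781 * 6.42374 = 5016.94 ≈ 5017

5017


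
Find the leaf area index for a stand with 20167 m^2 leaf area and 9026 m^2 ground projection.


LAI = 20167 / 9026 = 2.2343 ≈ 2.23

2.23


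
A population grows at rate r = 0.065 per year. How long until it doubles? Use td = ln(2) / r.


td = ln(2) / 0.065 = 0.693147 / 0.065 = 10.6638 ≈ 10.7 years

10.7 years


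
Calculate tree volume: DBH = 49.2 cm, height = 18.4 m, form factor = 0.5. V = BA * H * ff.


(D/200)^2 = (49.2/200)^2 = 0.246^2 = 0.060516
BA = 3.141593 * 0.060516 = 0.190117 m^2
V = 0.190117 * 18.4 * 0.5 = 1.74908 ≈ 1.749 m^3

1.749 m^3


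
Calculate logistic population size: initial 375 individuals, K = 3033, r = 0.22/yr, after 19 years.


(K - N0)/N0 = (3033 - 375)/375 = 2658/375 = 7.08800
r*t = 0.22 * 19 = 4.18; exp(-4.18) = 0.0152985
7.08800 * 0.0152985 = 0.108436
1 + 0.108436 = 1.10844
N = 3033 / 1.10844 = 2736.28 ≈ 2736

2736


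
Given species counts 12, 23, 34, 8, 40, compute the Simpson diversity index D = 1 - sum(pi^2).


Total N = 12 + 23 + 34 + 8 + 40 = 117
Per-species terms:
  p = 12/117 = 0.102564; p^2 = 0.102564^2 = 0.010519
  p = 23/117 = 0.196581; p^2 = 0.196581^2 = 0.038644
  p = 34/117 = 0.290598; p^2 = 0.290598^2 = 0.084447
  p = 8/117 = 0.068376; p^2 = 0.068376^2 = 0.004675
  p = 40/117 = 0.341880; p^2 = 0.341880^2 = 0.116882
sum(p^2) = 0.010519 + 0.038644 + 0.084447 + 0.004675 + 0.116882 = 0.255167
D = 1 - 0.255167 = 0.744833 ≈ 0.7448

0.7448


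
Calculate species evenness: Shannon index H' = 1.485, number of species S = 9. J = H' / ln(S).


ln(9) = 2.19722
J = H' / ln(S) = 1.485 / 2.19722 = 0.675854 ≈ 0.6759

0.6759


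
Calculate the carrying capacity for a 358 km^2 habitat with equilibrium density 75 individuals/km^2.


K = 75 * 358 = 26850 individuals

26850 individuals


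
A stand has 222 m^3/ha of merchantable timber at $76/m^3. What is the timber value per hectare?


Value = 222 * 76 = $16872/ha

$16872/ha


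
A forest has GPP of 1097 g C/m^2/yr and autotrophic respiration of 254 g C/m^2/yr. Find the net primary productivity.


NPP = GPP - Ra = 1097 - 254 = 843 g C/m^2/yr

843 g C/m^2/yr


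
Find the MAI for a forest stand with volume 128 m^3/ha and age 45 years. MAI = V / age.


MAI = 128 / 45 = 2.8444 ≈ 2.84 m^3/ha/yr

2.84 m^3/ha/yr


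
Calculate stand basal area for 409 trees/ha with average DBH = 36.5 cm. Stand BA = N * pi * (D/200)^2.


(D/200)^2 = (36.5/200)^2 = 0.1825^2 = 0.03330625
Individual BA = 3.141593 * 0.03330625 = 0.104635 m^2
Stand BA = 409 * 0.104635 = 42.7957 ≈ 42.80 m^2/ha

42.80 m^2/ha


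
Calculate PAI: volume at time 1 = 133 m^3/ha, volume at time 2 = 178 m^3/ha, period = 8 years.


PAI = (V2 - V1) / period = (178 - 133) / 8 = 45 / 8 = 5.6250 ≈ 5.63 m^3/ha/yr

5.63 m^3/ha/yr


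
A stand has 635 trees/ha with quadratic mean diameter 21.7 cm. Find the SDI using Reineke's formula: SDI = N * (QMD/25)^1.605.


QMD/25 = 21.7/25 = 0.868
(0.868)^1.605 = exp(1.605 * ln(0.868)) = exp(1.605 * (-0.141564)) = exp(-0.227210) = 0.796753
SDI = 635 * 0.796753 = 505.938 ≈ 506

506


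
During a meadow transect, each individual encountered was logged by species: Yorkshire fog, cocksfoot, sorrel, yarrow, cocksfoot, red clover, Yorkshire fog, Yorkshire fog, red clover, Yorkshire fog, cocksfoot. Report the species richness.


Total individuals logged = 11
Distinct species (count of individuals): Yorkshire fog (4), cocksfoot (3), sorrel (1), yarrow (1), red clover (2)
Species richness = number of distinct species = 5

5


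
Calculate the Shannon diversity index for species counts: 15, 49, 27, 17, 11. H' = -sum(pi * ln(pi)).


Total N = 15 + 49 + 27 + 17 + 11 = 119
Per-species terms:
  p = 15/119 = 0.126050; ln(p) = -2.071077; p*ln(p) = 0.126050 * (-2.071077) = -0.261059
  p = 49/119 = 0.411765; ln(p) = -0.887302; p*ln(p) = 0.411765 * (-0.887302) = -0.365360
  p = 27/119 = 0.226891; ln(p) = -1.483286; p*ln(p) = 0.226891 * (-1.483286) = -0.336544
  p = 17/119 = 0.142857; ln(p) = -1.945911; p*ln(p) = 0.142857 * (-1.945911) = -0.277987
  p = 11/119 = 0.092437; ln(p) = -2.381228; p*ln(p) = 0.092437 * (-2.381228) = -0.220114
sum(p*ln(p)) = (-0.261059) + (-0.365360) + (-0.336544) + (-0.277987) + (-0.220114) = -1.461064
H' = -(-1.461064) = 1.461064 ≈ 1.4611

1.4611


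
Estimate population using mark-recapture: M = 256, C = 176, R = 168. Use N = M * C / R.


N = M * C / R = 256 * 176 / 168 = 45056 / 168 = 268.19 ≈ 268

268 individuals


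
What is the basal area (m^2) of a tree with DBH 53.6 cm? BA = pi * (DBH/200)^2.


D/200 = 53.6/200 = 0.268 m
(D/200)^2 = 0.268^2 = 0.071824
BA = 3.141593 * 0.071824 = 0.225642 ≈ 0.2256 m^2

0.2256 m^2


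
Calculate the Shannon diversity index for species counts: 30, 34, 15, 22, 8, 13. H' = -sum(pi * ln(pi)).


Total N = 30 + 34 + 15 + 22 + 8 + 13 = 122
Per-species terms:
  p = 30/122 = 0.245902; ln(p) = -1.402822; p*ln(p) = 0.245902 * (-1.402822) = -0.344957
  p = 34/122 = 0.278689; ln(p) = -1.277659; p*ln(p) = 0.278689 * (-1.277659) = -0.356070
  p = 15/122 = 0.122951; ln(p) = -2.095969; p*ln(p) = 0.122951 * (-2.095969) = -0.257701
  p = 22/122 = 0.180328; ln(p) = -1.712978; p*ln(p) = 0.180328 * (-1.712978) = -0.308898
  p = 8/122 = 0.065574; ln(p) = -2.724576; p*ln(p) = 0.065574 * (-2.724576) = -0.178661
  p = 13/122 = 0.106557; ln(p) = -2.239075; p*ln(p) = 0.106557 * (-2.239075) = -0.238589
sum(p*ln(p)) = (-0.344957) + (-0.356070) + (-0.257701) + (-0.308898) + (-0.178661) + (-0.238589) = -1.684876
H' = -(-1.684876) = 1.684876 ≈ 1.6849

1.6849


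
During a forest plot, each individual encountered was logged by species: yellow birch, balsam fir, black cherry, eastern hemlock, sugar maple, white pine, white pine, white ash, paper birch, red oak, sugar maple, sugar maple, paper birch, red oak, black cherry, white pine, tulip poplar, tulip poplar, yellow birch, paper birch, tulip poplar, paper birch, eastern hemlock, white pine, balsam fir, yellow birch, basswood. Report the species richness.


Total individuals logged = 27
Distinct species (count of individuals): yellow birch (3), balsam fir (2), black cherry (2), eastern hemlock (2), sugar maple (3), white pine (4), white ash (1), paper birch (4), red oak (2), tulip poplar (3), basswood (1)
Species richness = number of distinct species = 11

11


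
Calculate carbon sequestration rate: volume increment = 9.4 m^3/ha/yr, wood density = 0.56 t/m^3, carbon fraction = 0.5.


C = 9.4 * 0.56 * 0.5 = 2.632 ≈ 2.63 t C/ha/yr

2.63 t C/ha/yr


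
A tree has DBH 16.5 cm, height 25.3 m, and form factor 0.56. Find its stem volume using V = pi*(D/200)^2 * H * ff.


(D/200)^2 = (16.5/200)^2 = 0.0825^2 = 0.00680625
BA = 3.141593 * 0.00680625 = 0.0213825 m^2
V = 0.0213825 * 25.3 * 0.56 = 0.302947 ≈ 0.303 m^3

0.303 m^3


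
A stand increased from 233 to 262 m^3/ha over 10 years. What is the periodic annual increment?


PAI = (V2 - V1) / period = (262 - 233) / 10 = 29 / 10 = 2.90 m^3/ha/yr

2.90 m^3/ha/yr


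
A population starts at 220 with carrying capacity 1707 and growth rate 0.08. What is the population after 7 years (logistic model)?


(K - N0)/N0 = (1707 - 220)/220 = 1487/220 = 6.75909
r*t = 0.08 * 7 = 0.56; exp(-0.56) = 0.571209
6.75909 * 0.571209 = 3.86085
1 + 3.86085 = 4.86085
N = 1707 / 4.86085 = 351.173 ≈ 351

351


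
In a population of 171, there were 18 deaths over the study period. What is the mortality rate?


Mortality rate = 18 / 171 = 0.105263 ≈ 0.1053

0.1053


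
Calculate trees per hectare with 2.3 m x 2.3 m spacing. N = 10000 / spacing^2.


N = 10000 / 2.3^2 = 10000 / 5.29 = 1890.36 ≈ 1890 trees/ha

1890 trees/ha


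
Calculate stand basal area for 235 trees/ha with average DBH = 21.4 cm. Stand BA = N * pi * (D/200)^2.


(D/200)^2 = (21.4/200)^2 = 0.107^2 = 0.011449
Individual BA = 3.141593 * 0.011449 = 0.0359681 m^2
Stand BA = 235 * 0.0359681 = 8.45250 ≈ 8.45 m^2/ha

8.45 m^2/ha


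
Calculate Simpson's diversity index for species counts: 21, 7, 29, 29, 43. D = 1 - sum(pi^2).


Total N = 21 + 7 + 29 + 29 + 43 = 129
Per-species terms:
  p = 21/129 = 0.162791; p^2 = 0.162791^2 = 0.026501
  p = 7/129 = 0.054264; p^2 = 0.054264^2 = 0.002945
  p = 29/129 = 0.224806; p^2 = 0.224806^2 = 0.050538
  p = 29/129 = 0.224806; p^2 = 0.224806^2 = 0.050538
  p = 43/129 = 0.333333; p^2 = 0.333333^2 = 0.111111
sum(p^2) = 0.026501 + 0.002945 + 0.050538 + 0.050538 + 0.111111 = 0.241633
D = 1 - 0.241633 = 0.758367 ≈ 0.7584

0.7584


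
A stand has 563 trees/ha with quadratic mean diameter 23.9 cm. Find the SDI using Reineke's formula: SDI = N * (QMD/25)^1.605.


QMD/25 = 23.9/25 = 0.956
(0.956)^1.605 = exp(1.605 * ln(0.956)) = exp(1.605 * (-0.0449974)) = exp(-0.0722208) = 0.930325
SDI = 563 * 0.930325 = 523.773 ≈ 524

524


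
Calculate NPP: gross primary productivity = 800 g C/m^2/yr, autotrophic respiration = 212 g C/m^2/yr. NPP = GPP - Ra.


NPP = GPP - Ra = 800 - 212 = 588 g C/m^2/yr

588 g C/m^2/yr


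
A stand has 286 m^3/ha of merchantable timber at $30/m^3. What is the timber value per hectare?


Value = 286 * 30 = $8580/ha

$8580/ha


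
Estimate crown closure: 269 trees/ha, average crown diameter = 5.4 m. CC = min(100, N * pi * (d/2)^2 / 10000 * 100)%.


(d/2)^2 = (5.4/2)^2 = 2.7^2 = 7.29
Crown area = 3.141593 * 7.29 = 22.9022 m^2
N * area / 10000 * 100 = 269 * 22.9022 / 10000 * 100 = 61.6069
CC = min(100, 61.6069) = 61.6069 ≈ 61.6%

61.6%


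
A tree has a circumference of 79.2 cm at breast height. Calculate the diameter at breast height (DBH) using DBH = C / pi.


DBH = C / pi = 79.2 / 3.141593 = 25.2101 ≈ 25.21 cm

25.21 cm


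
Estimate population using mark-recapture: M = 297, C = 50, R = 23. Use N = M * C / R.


N = M * C / R = 297 * 50 / 23 = 14850 / 23 = 645.65 ≈ 646

646 individuals


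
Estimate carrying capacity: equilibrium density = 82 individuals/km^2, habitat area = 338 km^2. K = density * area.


K = 82 * 338 = 27716 individuals

27716 individuals


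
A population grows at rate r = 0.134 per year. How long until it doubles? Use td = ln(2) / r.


td = ln(2) / 0.134 = 0.693147 / 0.134 = 5.17274 ≈ 5.2 years

5.2 years


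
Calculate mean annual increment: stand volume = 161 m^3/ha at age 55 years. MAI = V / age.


MAI = 161 / 55 = 2.9273 ≈ 2.93 m^3/ha/yr

2.93 m^3/ha/yr


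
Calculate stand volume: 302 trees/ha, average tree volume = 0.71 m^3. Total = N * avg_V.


V_stand = 302 * 0.71 = 214.42 ≈ 214.4 m^3/ha

214.4 m^3/ha
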